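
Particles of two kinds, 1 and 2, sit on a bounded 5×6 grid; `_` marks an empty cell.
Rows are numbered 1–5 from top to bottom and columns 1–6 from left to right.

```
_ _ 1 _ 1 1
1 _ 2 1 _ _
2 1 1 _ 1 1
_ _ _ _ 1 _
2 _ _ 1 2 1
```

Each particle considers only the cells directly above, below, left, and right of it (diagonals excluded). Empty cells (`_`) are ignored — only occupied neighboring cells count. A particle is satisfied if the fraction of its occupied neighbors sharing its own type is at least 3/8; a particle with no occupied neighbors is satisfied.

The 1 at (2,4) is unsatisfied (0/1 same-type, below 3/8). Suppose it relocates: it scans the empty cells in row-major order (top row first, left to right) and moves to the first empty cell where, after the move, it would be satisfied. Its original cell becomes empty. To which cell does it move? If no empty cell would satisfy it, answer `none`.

(1,1)

Vacating (2,4). Empty cells in order:
  (1,1): 1/1 same-type → satisfied — stop here.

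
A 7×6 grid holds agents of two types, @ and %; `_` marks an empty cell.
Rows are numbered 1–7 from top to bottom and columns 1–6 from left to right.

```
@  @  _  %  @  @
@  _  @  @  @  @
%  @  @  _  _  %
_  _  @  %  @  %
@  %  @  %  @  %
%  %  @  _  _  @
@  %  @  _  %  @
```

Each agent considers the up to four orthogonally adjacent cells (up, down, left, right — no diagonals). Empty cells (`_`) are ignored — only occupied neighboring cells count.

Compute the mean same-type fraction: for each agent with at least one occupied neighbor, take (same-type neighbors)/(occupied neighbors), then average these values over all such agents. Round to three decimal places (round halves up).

0.513

(1,1)@ 2/2
(1,2)@ 1/1
(1,4)% 0/2
(1,5)@ 2/3
(1,6)@ 2/2
(2,1)@ 1/2
(2,3)@ 2/2
(2,4)@ 2/3
(2,5)@ 3/3
(2,6)@ 2/3
(3,1)% 0/2
(3,2)@ 1/2
(3,3)@ 3/3
(3,6)% 1/2
(4,3)@ 2/3
(4,4)% 1/3
(4,5)@ 1/3
(4,6)% 2/3
(5,1)@ 0/2
(5,2)% 1/3
(5,3)@ 2/4
(5,4)% 1/3
(5,5)@ 1/3
(5,6)% 1/3
(6,1)% 1/3
(6,2)% 3/4
(6,3)@ 2/3
(6,6)@ 1/2
(7,1)@ 0/2
(7,2)% 1/3
(7,3)@ 1/2
(7,5)% 0/1
(7,6)@ 1/2
Sum over 33 agents: 2/2 + 1/1 + 0/2 + 2/3 + 2/2 + 1/2 + 2/2 + 2/3 + 3/3 + 2/3 + 0/2 + 1/2 + 3/3 + 1/2 + 2/3 + 1/3 + 1/3 + 2/3 + 0/2 + 1/3 + 2/4 + 1/3 + 1/3 + 1/3 + 1/3 + 3/4 + 2/3 + 1/2 + 0/2 + 1/3 + 1/2 + 0/1 + 1/2 = 203/12; mean = 203/12 ÷ 33 = 203/396 = 0.512626… → 0.513.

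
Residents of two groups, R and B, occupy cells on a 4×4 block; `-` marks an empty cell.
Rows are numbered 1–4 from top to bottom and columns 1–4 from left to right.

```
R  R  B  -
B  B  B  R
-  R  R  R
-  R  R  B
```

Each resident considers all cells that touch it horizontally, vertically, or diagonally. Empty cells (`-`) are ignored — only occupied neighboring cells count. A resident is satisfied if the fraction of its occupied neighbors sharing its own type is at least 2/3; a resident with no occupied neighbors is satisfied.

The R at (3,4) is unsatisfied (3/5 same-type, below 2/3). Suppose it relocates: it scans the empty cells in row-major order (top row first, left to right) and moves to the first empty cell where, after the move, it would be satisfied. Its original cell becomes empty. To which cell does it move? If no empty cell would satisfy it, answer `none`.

(4,1)

Vacating (3,4). Empty cells in order:
  (1,4): 1/3 same-type → still unsatisfied.
  (3,1): 2/4 same-type → still unsatisfied.
  (4,1): 2/2 same-type → satisfied — stop here.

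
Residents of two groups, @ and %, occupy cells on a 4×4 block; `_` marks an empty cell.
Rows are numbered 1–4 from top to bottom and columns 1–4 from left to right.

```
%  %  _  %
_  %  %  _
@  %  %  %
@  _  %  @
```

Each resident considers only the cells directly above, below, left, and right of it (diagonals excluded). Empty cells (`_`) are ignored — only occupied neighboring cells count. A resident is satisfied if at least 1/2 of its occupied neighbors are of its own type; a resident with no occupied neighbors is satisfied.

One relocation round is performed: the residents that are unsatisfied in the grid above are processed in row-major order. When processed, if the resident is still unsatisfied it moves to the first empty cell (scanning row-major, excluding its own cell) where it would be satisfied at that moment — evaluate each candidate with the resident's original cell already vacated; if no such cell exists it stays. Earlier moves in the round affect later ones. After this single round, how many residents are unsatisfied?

Initially unsatisfied (in order): (4,4).
  (4,4): no empty cell satisfies it; stays.
Resulting grid:
% % _ %
_ % % _
@ % % %
@ _ % @
Unsatisfied now: (4,4).

1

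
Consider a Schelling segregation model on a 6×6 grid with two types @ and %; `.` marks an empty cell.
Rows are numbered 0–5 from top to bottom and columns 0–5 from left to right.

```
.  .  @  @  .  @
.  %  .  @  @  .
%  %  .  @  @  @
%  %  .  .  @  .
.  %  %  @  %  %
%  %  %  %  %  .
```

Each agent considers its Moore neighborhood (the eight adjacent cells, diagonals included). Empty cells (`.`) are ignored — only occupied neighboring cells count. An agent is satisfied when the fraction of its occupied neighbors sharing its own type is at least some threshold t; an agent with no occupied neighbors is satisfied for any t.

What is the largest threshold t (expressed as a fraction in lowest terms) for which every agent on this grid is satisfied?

1/6

Row 0: (0,2)@ 2/3 · (0,3)@ 3/3 · (0,5)@ 1/1
Row 1: (1,1)% 2/3 · (1,3)@ 5/5 · (1,4)@ 6/6
Row 2: (2,0)% 4/4 · (2,1)% 4/4 · (2,3)@ 4/4 · (2,4)@ 5/5 · (2,5)@ 3/3
Row 3: (3,0)% 4/4 · (3,1)% 5/5 · (3,4)@ 4/6
Row 4: (4,1)% 6/6 · (4,2)% 5/6 · (4,3)@ 1/6 · (4,4)% 3/5 · (4,5)% 2/3
Row 5: (5,0)% 2/2 · (5,1)% 4/4 · (5,2)% 4/5 · (5,3)% 4/5 · (5,4)% 3/4
The smallest same-type fraction is 1/6 at (4,3), which reduces to 1/6. Any threshold above that leaves this agent unsatisfied.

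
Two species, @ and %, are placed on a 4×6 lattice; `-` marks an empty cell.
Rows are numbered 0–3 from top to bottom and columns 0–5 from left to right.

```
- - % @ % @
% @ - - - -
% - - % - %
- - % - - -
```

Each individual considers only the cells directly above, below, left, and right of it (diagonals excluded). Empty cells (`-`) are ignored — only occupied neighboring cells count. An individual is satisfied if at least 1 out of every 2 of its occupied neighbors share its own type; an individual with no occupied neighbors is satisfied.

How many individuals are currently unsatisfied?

(0,2)% 0/1 unhappy
(0,3)@ 0/2 unhappy
(0,4)% 0/2 unhappy
(0,5)@ 0/1 unhappy
(1,0)% 1/2 ok
(1,1)@ 0/1 unhappy
(2,0)% 1/1 ok
(2,3)% 0/0 ok
(2,5)% 0/0 ok
(3,2)% 0/0 ok
Unsatisfied: (0,2), (0,3), (0,4), (0,5), (1,1) — 5 in total.

5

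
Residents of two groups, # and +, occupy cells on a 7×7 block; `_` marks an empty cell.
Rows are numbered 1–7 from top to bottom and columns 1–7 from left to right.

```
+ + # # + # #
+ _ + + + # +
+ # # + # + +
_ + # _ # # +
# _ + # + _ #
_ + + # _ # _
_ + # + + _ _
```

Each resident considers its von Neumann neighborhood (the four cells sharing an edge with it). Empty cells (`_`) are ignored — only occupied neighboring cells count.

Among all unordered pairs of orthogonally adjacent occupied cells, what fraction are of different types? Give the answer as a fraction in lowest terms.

Scan each occupied cell's neighbors to the right and below so each pair is counted once.
Row 1: +(1,1)–+(1,2)= +(1,1)–+(2,1)= +(1,2)–#(1,3)≠ #(1,3)–#(1,4)= #(1,3)–+(2,3)≠ #(1,4)–+(1,5)≠ #(1,4)–+(2,4)≠ +(1,5)–#(1,6)≠ +(1,5)–+(2,5)= #(1,6)–#(1,7)= #(1,6)–#(2,6)= #(1,7)–+(2,7)≠  → 6/12 unlike.
Row 2: +(2,1)–+(3,1)= +(2,3)–+(2,4)= +(2,3)–#(3,3)≠ +(2,4)–+(2,5)= +(2,4)–+(3,4)= +(2,5)–#(2,6)≠ +(2,5)–#(3,5)≠ #(2,6)–+(2,7)≠ #(2,6)–+(3,6)≠ +(2,7)–+(3,7)=  → 5/10 unlike.
Row 3: +(3,1)–#(3,2)≠ #(3,2)–#(3,3)= #(3,2)–+(4,2)≠ #(3,3)–+(3,4)≠ #(3,3)–#(4,3)= +(3,4)–#(3,5)≠ #(3,5)–+(3,6)≠ #(3,5)–#(4,5)= +(3,6)–+(3,7)= +(3,6)–#(4,6)≠ +(3,7)–+(4,7)=  → 6/11 unlike.
Row 4: +(4,2)–#(4,3)≠ #(4,3)–+(5,3)≠ #(4,5)–#(4,6)= #(4,5)–+(5,5)≠ #(4,6)–+(4,7)≠ +(4,7)–#(5,7)≠  → 5/6 unlike.
Row 5: +(5,3)–#(5,4)≠ +(5,3)–+(6,3)= #(5,4)–+(5,5)≠ #(5,4)–#(6,4)=  → 2/4 unlike.
Row 6: +(6,2)–+(6,3)= +(6,2)–+(7,2)= +(6,3)–#(6,4)≠ +(6,3)–#(7,3)≠ #(6,4)–+(7,4)≠  → 3/5 unlike.
Row 7: +(7,2)–#(7,3)≠ #(7,3)–+(7,4)≠ +(7,4)–+(7,5)=  → 2/3 unlike.
Total adjacent occupied pairs: 51; unlike-type pairs: 29.
29/51 is already in lowest terms.

29/51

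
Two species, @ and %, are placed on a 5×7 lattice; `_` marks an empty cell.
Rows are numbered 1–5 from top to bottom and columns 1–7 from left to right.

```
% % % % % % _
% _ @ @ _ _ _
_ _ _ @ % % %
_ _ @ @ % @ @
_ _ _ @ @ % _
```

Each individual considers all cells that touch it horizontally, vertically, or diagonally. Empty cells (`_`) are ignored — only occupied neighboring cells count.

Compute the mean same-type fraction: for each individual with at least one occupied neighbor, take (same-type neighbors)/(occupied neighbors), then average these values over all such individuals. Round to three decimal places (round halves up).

0.584

(1,1)% 2/2
(1,2)% 3/4
(1,3)% 2/4
(1,4)% 2/4
(1,5)% 2/3
(1,6)% 1/1
(2,1)% 2/2
(2,3)@ 2/5
(2,4)@ 2/6
(3,4)@ 4/6
(3,5)% 2/6
(3,6)% 3/5
(3,7)% 1/3
(4,3)@ 3/3
(4,4)@ 4/6
(4,5)% 3/8
(4,6)@ 2/7
(4,7)@ 1/4
(5,4)@ 3/4
(5,5)@ 3/5
(5,6)% 1/4
Sum over 21 individuals: 2/2 + 3/4 + 2/4 + 2/4 + 2/3 + 1/1 + 2/2 + 2/5 + 2/6 + 4/6 + 2/6 + 3/5 + 1/3 + 3/3 + 4/6 + 3/8 + 2/7 + 1/4 + 3/4 + 3/5 + 1/4 = 3433/280; mean = 3433/280 ÷ 21 = 3433/5880 = 0.583843… → 0.584.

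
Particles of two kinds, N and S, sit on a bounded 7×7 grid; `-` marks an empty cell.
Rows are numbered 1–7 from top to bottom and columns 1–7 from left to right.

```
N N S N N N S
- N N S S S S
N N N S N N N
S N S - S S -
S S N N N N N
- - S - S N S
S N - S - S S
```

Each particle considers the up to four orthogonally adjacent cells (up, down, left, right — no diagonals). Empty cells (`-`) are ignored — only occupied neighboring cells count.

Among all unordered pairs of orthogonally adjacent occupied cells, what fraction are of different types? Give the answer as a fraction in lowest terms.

Scan each occupied cell's neighbors to the right and below so each pair is counted once.
Row 1: N(1,1)–N(1,2)= N(1,2)–S(1,3)≠ N(1,2)–N(2,2)= S(1,3)–N(1,4)≠ S(1,3)–N(2,3)≠ N(1,4)–N(1,5)= N(1,4)–S(2,4)≠ N(1,5)–N(1,6)= N(1,5)–S(2,5)≠ N(1,6)–S(1,7)≠ N(1,6)–S(2,6)≠ S(1,7)–S(2,7)=  → 7/12 unlike.
Row 2: N(2,2)–N(2,3)= N(2,2)–N(3,2)= N(2,3)–S(2,4)≠ N(2,3)–N(3,3)= S(2,4)–S(2,5)= S(2,4)–S(3,4)= S(2,5)–S(2,6)= S(2,5)–N(3,5)≠ S(2,6)–S(2,7)= S(2,6)–N(3,6)≠ S(2,7)–N(3,7)≠  → 4/11 unlike.
Row 3: N(3,1)–N(3,2)= N(3,1)–S(4,1)≠ N(3,2)–N(3,3)= N(3,2)–N(4,2)= N(3,3)–S(3,4)≠ N(3,3)–S(4,3)≠ S(3,4)–N(3,5)≠ N(3,5)–N(3,6)= N(3,5)–S(4,5)≠ N(3,6)–N(3,7)= N(3,6)–S(4,6)≠  → 6/11 unlike.
Row 4: S(4,1)–N(4,2)≠ S(4,1)–S(5,1)= N(4,2)–S(4,3)≠ N(4,2)–S(5,2)≠ S(4,3)–N(5,3)≠ S(4,5)–S(4,6)= S(4,5)–N(5,5)≠ S(4,6)–N(5,6)≠  → 6/8 unlike.
Row 5: S(5,1)–S(5,2)= S(5,2)–N(5,3)≠ N(5,3)–N(5,4)= N(5,3)–S(6,3)≠ N(5,4)–N(5,5)= N(5,5)–N(5,6)= N(5,5)–S(6,5)≠ N(5,6)–N(5,7)= N(5,6)–N(6,6)= N(5,7)–S(6,7)≠  → 4/10 unlike.
Row 6: S(6,5)–N(6,6)≠ N(6,6)–S(6,7)≠ N(6,6)–S(7,6)≠ S(6,7)–S(7,7)=  → 3/4 unlike.
Row 7: S(7,1)–N(7,2)≠ S(7,6)–S(7,7)=  → 1/2 unlike.
Total adjacent occupied pairs: 58; unlike-type pairs: 31.
31/58 is already in lowest terms.

31/58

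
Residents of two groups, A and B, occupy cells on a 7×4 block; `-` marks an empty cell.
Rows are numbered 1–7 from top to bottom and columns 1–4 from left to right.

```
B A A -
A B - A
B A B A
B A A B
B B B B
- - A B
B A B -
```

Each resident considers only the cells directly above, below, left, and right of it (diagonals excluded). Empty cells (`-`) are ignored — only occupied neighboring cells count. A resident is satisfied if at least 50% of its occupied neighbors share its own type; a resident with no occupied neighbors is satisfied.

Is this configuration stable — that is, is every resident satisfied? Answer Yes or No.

Row 1: (1,1)B 0/2 not · (1,2)A 1/3 not · (1,3)A 1/1 satisfied
Row 2: (2,1)A 0/3 not · (2,2)B 0/3 not · (2,4)A 1/1 satisfied
Row 3: (3,1)B 1/3 not · (3,2)A 1/4 not · (3,3)B 0/3 not · (3,4)A 1/3 not
Row 4: (4,1)B 2/3 satisfied · (4,2)A 2/4 satisfied · (4,3)A 1/4 not · (4,4)B 1/3 not
Row 5: (5,1)B 2/2 satisfied · (5,2)B 2/3 satisfied · (5,3)B 2/4 satisfied · (5,4)B 3/3 satisfied
Row 6: (6,3)A 0/3 not · (6,4)B 1/2 satisfied
Row 7: (7,1)B 0/1 not · (7,2)A 0/2 not · (7,3)B 0/2 not
For instance (1,1) has only 0/2 same-type neighbors, below 1/2.

No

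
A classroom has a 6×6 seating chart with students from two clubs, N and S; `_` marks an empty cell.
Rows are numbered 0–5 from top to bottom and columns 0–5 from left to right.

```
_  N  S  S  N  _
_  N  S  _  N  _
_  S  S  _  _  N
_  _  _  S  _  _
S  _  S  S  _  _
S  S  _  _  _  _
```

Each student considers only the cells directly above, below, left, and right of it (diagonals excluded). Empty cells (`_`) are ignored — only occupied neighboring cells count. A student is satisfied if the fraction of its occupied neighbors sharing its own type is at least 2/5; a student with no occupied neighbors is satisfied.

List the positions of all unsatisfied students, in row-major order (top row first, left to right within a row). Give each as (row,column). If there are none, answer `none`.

(1,1)

Row 0: (0,1)N 1/2 ✓ · (0,2)S 2/3 ✓ · (0,3)S 1/2 ✓ · (0,4)N 1/2 ✓
Row 1: (1,1)N 1/3 ✗ · (1,2)S 2/3 ✓ · (1,4)N 1/1 ✓
Row 2: (2,1)S 1/2 ✓ · (2,2)S 2/2 ✓ · (2,5)N 0/0 ✓
Row 3: (3,3)S 1/1 ✓
Row 4: (4,0)S 1/1 ✓ · (4,2)S 1/1 ✓ · (4,3)S 2/2 ✓
Row 5: (5,0)S 2/2 ✓ · (5,1)S 1/1 ✓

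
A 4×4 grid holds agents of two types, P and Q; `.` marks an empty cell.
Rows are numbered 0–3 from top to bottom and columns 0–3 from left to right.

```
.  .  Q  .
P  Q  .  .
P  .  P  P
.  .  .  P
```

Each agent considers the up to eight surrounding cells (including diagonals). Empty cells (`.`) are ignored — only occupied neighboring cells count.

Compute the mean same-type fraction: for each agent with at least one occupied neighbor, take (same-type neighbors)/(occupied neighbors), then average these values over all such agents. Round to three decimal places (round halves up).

(0,2)Q 1/1
(1,0)P 1/2
(1,1)Q 1/4
(2,0)P 1/2
(2,2)P 2/3
(2,3)P 2/2
(3,3)P 2/2
Sum over 7 agents: 1/1 + 1/2 + 1/4 + 1/2 + 2/3 + 2/2 + 2/2 = 59/12; mean = 59/12 ÷ 7 = 59/84 = 0.702380… → 0.702.

0.702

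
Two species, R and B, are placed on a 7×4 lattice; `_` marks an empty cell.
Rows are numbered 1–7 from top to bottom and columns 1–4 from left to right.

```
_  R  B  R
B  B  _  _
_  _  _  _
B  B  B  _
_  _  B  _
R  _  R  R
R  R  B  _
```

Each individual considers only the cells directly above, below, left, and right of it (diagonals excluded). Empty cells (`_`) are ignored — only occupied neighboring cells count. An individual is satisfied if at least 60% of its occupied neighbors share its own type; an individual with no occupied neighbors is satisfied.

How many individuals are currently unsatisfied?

(1,2)R 0/2 unhappy
(1,3)B 0/2 unhappy
(1,4)R 0/1 unhappy
(2,1)B 1/1 ok
(2,2)B 1/2 unhappy
(4,1)B 1/1 ok
(4,2)B 2/2 ok
(4,3)B 2/2 ok
(5,3)B 1/2 unhappy
(6,1)R 1/1 ok
(6,3)R 1/3 unhappy
(6,4)R 1/1 ok
(7,1)R 2/2 ok
(7,2)R 1/2 unhappy
(7,3)B 0/2 unhappy
Unsatisfied: (1,2), (1,3), (1,4), (2,2), (5,3), (6,3), (7,2), (7,3) — 8 in total.

8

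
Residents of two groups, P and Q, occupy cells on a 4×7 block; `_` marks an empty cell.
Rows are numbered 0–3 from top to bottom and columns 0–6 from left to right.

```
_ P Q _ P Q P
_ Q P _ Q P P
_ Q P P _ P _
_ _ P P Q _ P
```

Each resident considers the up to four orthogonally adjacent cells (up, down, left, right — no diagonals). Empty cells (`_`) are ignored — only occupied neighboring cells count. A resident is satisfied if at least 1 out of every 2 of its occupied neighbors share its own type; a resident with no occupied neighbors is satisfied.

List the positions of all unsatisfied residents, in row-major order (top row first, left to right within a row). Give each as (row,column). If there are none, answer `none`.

(0,1), (0,2), (0,4), (0,5), (1,1), (1,2), (1,4), (3,4)

(0,1)P 0/2 not
(0,2)Q 0/2 not
(0,4)P 0/2 not
(0,5)Q 0/3 not
(0,6)P 1/2 satisfied
(1,1)Q 1/3 not
(1,2)P 1/3 not
(1,4)Q 0/2 not
(1,5)P 2/4 satisfied
(1,6)P 2/2 satisfied
(2,1)Q 1/2 satisfied
(2,2)P 3/4 satisfied
(2,3)P 2/2 satisfied
(2,5)P 1/1 satisfied
(3,2)P 2/2 satisfied
(3,3)P 2/3 satisfied
(3,4)Q 0/1 not
(3,6)P 0/0 satisfied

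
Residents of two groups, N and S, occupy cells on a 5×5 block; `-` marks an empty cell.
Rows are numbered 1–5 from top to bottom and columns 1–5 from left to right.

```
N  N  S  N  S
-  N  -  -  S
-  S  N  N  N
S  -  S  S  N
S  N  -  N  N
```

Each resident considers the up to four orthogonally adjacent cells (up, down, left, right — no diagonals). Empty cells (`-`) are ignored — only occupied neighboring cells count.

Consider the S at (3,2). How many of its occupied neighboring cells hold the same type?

0

Occupied neighbors of (3,2): (2,2)=N, (3,3)=N.
Same type (S): 0 of 2.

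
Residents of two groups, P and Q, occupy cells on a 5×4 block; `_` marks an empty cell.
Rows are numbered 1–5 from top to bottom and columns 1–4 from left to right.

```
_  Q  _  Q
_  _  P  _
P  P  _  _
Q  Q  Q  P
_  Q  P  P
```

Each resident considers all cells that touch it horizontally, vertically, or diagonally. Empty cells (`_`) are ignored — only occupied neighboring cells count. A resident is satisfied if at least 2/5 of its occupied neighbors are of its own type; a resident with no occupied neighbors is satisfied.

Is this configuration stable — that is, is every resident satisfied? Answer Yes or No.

Row 1: (1,2)Q 0/1 unhappy · (1,4)Q 0/1 unhappy
Row 2: (2,3)P 1/3 unhappy
Row 3: (3,1)P 1/3 unhappy · (3,2)P 2/5 ok
Row 4: (4,1)Q 2/4 ok · (4,2)Q 3/6 ok · (4,3)Q 2/6 unhappy · (4,4)P 2/3 ok
Row 5: (5,2)Q 3/4 ok · (5,3)P 2/5 ok · (5,4)P 2/3 ok
For instance (1,2) has only 0/1 same-type neighbors, below 2/5.

No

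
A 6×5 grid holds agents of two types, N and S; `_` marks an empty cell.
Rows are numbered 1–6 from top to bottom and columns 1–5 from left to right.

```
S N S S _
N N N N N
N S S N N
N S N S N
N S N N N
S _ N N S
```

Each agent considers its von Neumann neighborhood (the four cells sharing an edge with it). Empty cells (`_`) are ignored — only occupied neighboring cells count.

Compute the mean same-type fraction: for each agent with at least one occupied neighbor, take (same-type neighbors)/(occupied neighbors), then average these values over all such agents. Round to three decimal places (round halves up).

0.512

(1,1)S 0/2
(1,2)N 1/3
(1,3)S 1/3
(1,4)S 1/2
(2,1)N 2/3
(2,2)N 3/4
(2,3)N 2/4
(2,4)N 3/4
(2,5)N 2/2
(3,1)N 2/3
(3,2)S 2/4
(3,3)S 1/4
(3,4)N 2/4
(3,5)N 3/3
(4,1)N 2/3
(4,2)S 2/4
(4,3)N 1/4
(4,4)S 0/4
(4,5)N 2/3
(5,1)N 1/3
(5,2)S 1/3
(5,3)N 3/4
(5,4)N 3/4
(5,5)N 2/3
(6,1)S 0/1
(6,3)N 2/2
(6,4)N 2/3
(6,5)S 0/2
Sum over 28 agents: 0/2 + 1/3 + 1/3 + 1/2 + 2/3 + 3/4 + 2/4 + 3/4 + 2/2 + 2/3 + 2/4 + 1/4 + 2/4 + 3/3 + 2/3 + 2/4 + 1/4 + 0/4 + 2/3 + 1/3 + 1/3 + 3/4 + 3/4 + 2/3 + 0/1 + 2/2 + 2/3 + 0/2 = 43/3; mean = 43/3 ÷ 28 = 43/84 = 0.511904… → 0.512.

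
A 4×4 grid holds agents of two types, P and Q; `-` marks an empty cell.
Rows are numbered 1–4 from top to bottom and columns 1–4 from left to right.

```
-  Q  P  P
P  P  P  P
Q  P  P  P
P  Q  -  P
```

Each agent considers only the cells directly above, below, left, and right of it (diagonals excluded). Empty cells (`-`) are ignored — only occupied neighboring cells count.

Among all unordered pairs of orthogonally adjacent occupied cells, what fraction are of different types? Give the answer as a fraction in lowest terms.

Scan each occupied cell's neighbors to the right and below so each pair is counted once.
Row 1: Q(1,2)–P(1,3)≠ Q(1,2)–P(2,2)≠ P(1,3)–P(1,4)= P(1,3)–P(2,3)= P(1,4)–P(2,4)=  → 2/5 unlike.
Row 2: P(2,1)–P(2,2)= P(2,1)–Q(3,1)≠ P(2,2)–P(2,3)= P(2,2)–P(3,2)= P(2,3)–P(2,4)= P(2,3)–P(3,3)= P(2,4)–P(3,4)=  → 1/7 unlike.
Row 3: Q(3,1)–P(3,2)≠ Q(3,1)–P(4,1)≠ P(3,2)–P(3,3)= P(3,2)–Q(4,2)≠ P(3,3)–P(3,4)= P(3,4)–P(4,4)=  → 3/6 unlike.
Row 4: P(4,1)–Q(4,2)≠  → 1/1 unlike.
Total adjacent occupied pairs: 19; unlike-type pairs: 7.
7/19 is already in lowest terms.

7/19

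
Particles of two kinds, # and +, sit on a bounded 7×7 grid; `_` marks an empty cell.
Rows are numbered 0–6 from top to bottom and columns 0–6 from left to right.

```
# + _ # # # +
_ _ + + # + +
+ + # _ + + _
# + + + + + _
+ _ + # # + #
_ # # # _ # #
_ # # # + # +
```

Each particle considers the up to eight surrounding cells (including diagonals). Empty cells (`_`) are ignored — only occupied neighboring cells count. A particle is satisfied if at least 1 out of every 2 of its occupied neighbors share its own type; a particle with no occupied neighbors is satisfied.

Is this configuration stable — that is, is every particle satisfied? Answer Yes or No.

(0,0)# 0/1 ✗
(0,1)+ 1/2 ✓
(0,3)# 2/4 ✓
(0,4)# 3/5 ✓
(0,5)# 2/5 ✗
(0,6)+ 2/3 ✓
(1,2)+ 3/5 ✓
(1,3)+ 2/6 ✗
(1,4)# 3/7 ✗
(1,5)+ 4/7 ✓
(1,6)+ 3/4 ✓
(2,0)+ 2/3 ✓
(2,1)+ 4/6 ✓
(2,2)# 0/6 ✗
(2,4)+ 6/7 ✓
(2,5)+ 5/6 ✓
(3,0)# 0/4 ✗
(3,1)+ 5/7 ✓
(3,2)+ 4/6 ✓
(3,3)+ 4/7 ✓
(3,4)+ 5/7 ✓
(3,5)+ 4/6 ✓
(4,0)+ 1/3 ✗
(4,2)+ 3/7 ✗
(4,3)# 3/7 ✗
(4,4)# 3/7 ✗
(4,5)+ 2/6 ✗
(4,6)# 2/4 ✓
(5,1)# 3/5 ✓
(5,2)# 6/7 ✓
(5,3)# 5/7 ✓
(5,5)# 4/7 ✓
(5,6)# 3/5 ✓
(6,1)# 3/3 ✓
(6,2)# 5/5 ✓
(6,3)# 3/4 ✓
(6,4)+ 0/4 ✗
(6,5)# 2/4 ✓
(6,6)+ 0/3 ✗
For instance (0,0) has only 0/1 same-type neighbors, below 1/2.

No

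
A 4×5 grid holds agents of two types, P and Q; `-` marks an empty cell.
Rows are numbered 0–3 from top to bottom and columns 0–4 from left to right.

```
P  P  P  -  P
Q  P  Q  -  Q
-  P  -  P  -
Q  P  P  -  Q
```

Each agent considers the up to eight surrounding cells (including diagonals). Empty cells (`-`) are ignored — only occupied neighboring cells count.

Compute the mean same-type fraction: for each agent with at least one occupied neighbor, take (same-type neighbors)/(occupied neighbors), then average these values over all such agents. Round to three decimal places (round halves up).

(0,0)P 2/3
(0,1)P 3/5
(0,2)P 2/3
(0,4)P 0/1
(1,0)Q 0/4
(1,1)P 4/6
(1,2)Q 0/5
(1,4)Q 0/2
(2,1)P 3/6
(2,3)P 1/4
(3,0)Q 0/2
(3,1)P 2/3
(3,2)P 3/3
(3,4)Q 0/1
Sum over 14 agents: 2/3 + 3/5 + 2/3 + 0/1 + 0/4 + 4/6 + 0/5 + 0/2 + 3/6 + 1/4 + 0/2 + 2/3 + 3/3 + 0/1 = 301/60; mean = 301/60 ÷ 14 = 43/120 = 0.358333… → 0.358.

0.358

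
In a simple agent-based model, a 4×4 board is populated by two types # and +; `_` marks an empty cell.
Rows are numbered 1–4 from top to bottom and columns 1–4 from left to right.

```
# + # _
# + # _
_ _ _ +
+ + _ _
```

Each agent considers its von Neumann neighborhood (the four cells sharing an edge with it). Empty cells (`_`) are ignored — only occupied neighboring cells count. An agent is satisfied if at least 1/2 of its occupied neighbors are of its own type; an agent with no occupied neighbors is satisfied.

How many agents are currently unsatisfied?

Row 1: (1,1)# 1/2 satisfied · (1,2)+ 1/3 not · (1,3)# 1/2 satisfied
Row 2: (2,1)# 1/2 satisfied · (2,2)+ 1/3 not · (2,3)# 1/2 satisfied
Row 3: (3,4)+ 0/0 satisfied
Row 4: (4,1)+ 1/1 satisfied · (4,2)+ 1/1 satisfied
Unsatisfied: (1,2), (2,2) — 2 in total.

2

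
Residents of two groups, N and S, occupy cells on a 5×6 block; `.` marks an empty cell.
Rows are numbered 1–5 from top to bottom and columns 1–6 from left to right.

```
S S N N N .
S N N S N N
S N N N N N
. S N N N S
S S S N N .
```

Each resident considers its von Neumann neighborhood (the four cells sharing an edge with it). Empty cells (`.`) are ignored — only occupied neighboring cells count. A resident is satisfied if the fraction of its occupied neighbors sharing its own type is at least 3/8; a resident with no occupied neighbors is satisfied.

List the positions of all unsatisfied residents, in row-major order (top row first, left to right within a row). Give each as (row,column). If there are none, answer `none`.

(1,2), (2,4), (4,2), (4,6), (5,3)

(1,1)S 2/2 ✓
(1,2)S 1/3 ✗
(1,3)N 2/3 ✓
(1,4)N 2/3 ✓
(1,5)N 2/2 ✓
(2,1)S 2/3 ✓
(2,2)N 2/4 ✓
(2,3)N 3/4 ✓
(2,4)S 0/4 ✗
(2,5)N 3/4 ✓
(2,6)N 2/2 ✓
(3,1)S 1/2 ✓
(3,2)N 2/4 ✓
(3,3)N 4/4 ✓
(3,4)N 3/4 ✓
(3,5)N 4/4 ✓
(3,6)N 2/3 ✓
(4,2)S 1/3 ✗
(4,3)N 2/4 ✓
(4,4)N 4/4 ✓
(4,5)N 3/4 ✓
(4,6)S 0/2 ✗
(5,1)S 1/1 ✓
(5,2)S 3/3 ✓
(5,3)S 1/3 ✗
(5,4)N 2/3 ✓
(5,5)N 2/2 ✓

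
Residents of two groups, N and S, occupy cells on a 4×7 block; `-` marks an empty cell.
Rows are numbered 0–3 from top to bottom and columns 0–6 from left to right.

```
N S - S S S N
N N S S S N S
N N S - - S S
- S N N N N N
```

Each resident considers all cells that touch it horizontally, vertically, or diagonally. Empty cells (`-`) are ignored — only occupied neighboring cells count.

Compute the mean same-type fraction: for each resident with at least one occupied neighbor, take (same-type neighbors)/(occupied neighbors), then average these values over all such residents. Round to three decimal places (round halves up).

0.573

Row 0: (0,0)N 2/3 · (0,1)S 1/4 · (0,3)S 4/4 · (0,4)S 4/5 · (0,5)S 3/5 · (0,6)N 1/3
Row 1: (1,0)N 4/5 · (1,1)N 4/7 · (1,2)S 4/6 · (1,3)S 5/5 · (1,4)S 5/6 · (1,5)N 1/7 · (1,6)S 3/5
Row 2: (2,0)N 3/4 · (2,1)N 4/7 · (2,2)S 3/7 · (2,5)S 3/7 · (2,6)S 2/5
Row 3: (3,1)S 1/4 · (3,2)N 2/4 · (3,3)N 2/3 · (3,4)N 2/3 · (3,5)N 2/4 · (3,6)N 1/3
Sum over 24 residents: 2/3 + 1/4 + 4/4 + 4/5 + 3/5 + 1/3 + 4/5 + 4/7 + 4/6 + 5/5 + 5/6 + 1/7 + 3/5 + 3/4 + 4/7 + 3/7 + 3/7 + 2/5 + 1/4 + 2/4 + 2/3 + 2/3 + 2/4 + 1/3 = 5779/420; mean = 5779/420 ÷ 24 = 5779/10080 = 0.573313… → 0.573.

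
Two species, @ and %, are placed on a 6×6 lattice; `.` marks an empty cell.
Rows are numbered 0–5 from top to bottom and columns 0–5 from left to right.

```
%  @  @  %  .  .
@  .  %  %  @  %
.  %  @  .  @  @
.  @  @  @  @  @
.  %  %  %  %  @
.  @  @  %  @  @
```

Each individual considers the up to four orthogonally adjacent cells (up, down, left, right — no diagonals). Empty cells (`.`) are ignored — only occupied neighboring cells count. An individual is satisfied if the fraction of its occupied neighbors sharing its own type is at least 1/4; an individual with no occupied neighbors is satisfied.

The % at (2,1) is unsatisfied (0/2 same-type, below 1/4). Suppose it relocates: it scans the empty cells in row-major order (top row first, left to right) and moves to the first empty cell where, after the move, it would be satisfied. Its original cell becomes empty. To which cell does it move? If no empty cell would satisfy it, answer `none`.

(0,4)

Vacating (2,1). Empty cells in order:
  (0,4): 1/2 same-type → satisfied — stop here.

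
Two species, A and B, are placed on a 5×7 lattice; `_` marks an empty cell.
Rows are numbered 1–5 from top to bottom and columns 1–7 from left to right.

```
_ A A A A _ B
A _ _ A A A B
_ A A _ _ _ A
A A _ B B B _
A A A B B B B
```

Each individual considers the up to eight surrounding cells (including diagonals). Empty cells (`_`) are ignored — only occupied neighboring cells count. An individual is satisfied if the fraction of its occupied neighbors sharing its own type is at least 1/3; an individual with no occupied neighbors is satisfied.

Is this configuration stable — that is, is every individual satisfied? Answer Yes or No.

Yes

(1,2)A 2/2 ok
(1,3)A 3/3 ok
(1,4)A 4/4 ok
(1,5)A 4/4 ok
(1,7)B 1/2 ok
(2,1)A 2/2 ok
(2,4)A 5/5 ok
(2,5)A 4/4 ok
(2,6)A 3/5 ok
(2,7)B 1/3 ok
(3,2)A 4/4 ok
(3,3)A 3/4 ok
(3,7)A 1/3 ok
(4,1)A 4/4 ok
(4,2)A 6/6 ok
(4,4)B 3/5 ok
(4,5)B 5/5 ok
(4,6)B 4/5 ok
(5,1)A 3/3 ok
(5,2)A 4/4 ok
(5,3)A 2/4 ok
(5,4)B 3/4 ok
(5,5)B 5/5 ok
(5,6)B 4/4 ok
(5,7)B 2/2 ok
All meet the threshold, so the configuration is stable.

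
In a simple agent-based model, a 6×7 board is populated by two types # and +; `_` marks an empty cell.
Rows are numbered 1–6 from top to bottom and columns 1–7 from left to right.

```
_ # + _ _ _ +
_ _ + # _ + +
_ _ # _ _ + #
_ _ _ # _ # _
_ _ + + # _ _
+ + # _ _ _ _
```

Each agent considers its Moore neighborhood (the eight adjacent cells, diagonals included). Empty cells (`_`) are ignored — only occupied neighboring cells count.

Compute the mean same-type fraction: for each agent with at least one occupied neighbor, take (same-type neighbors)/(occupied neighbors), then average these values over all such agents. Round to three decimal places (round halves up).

0.505

(1,2)# 0/2
(1,3)+ 1/3
(1,7)+ 2/2
(2,3)+ 1/4
(2,4)# 1/3
(2,6)+ 3/4
(2,7)+ 3/4
(3,3)# 2/3
(3,6)+ 2/4
(3,7)# 1/4
(4,4)# 2/4
(4,6)# 2/3
(5,3)+ 2/4
(5,4)+ 1/4
(5,5)# 2/3
(6,1)+ 1/1
(6,2)+ 2/3
(6,3)# 0/3
Sum over 18 agents: 0/2 + 1/3 + 2/2 + 1/4 + 1/3 + 3/4 + 3/4 + 2/3 + 2/4 + 1/4 + 2/4 + 2/3 + 2/4 + 1/4 + 2/3 + 1/1 + 2/3 + 0/3 = 109/12; mean = 109/12 ÷ 18 = 109/216 = 0.504629… → 0.505.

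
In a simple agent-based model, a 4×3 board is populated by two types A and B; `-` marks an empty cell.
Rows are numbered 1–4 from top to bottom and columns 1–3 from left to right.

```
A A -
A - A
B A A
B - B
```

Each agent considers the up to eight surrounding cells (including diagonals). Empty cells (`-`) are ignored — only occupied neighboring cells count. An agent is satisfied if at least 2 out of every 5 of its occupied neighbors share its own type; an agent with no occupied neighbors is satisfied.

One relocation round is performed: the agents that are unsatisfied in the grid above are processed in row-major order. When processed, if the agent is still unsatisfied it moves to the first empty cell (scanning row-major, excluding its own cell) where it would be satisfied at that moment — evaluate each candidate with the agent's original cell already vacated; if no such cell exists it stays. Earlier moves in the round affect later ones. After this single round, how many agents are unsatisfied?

Initially unsatisfied (in order): (3,1), (4,3).
  (3,1) → (4,2).
  (4,3) → (3,1).
Resulting grid:
A A -
A - A
B A A
B B -
All satisfied now.

0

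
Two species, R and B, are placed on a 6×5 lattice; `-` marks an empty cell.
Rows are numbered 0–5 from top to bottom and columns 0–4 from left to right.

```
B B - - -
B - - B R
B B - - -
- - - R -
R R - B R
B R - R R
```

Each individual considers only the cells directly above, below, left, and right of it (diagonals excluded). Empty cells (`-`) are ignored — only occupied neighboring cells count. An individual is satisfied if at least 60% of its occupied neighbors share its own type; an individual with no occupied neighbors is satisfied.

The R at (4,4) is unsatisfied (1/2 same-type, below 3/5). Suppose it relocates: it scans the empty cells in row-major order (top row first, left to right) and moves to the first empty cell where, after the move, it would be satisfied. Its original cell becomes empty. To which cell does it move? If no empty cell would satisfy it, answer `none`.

(0,4)

Vacating (4,4). Empty cells in order:
  (0,2): 0/1 same-type → still unsatisfied.
  (0,3): 0/1 same-type → still unsatisfied.
  (0,4): 1/1 same-type → satisfied — stop here.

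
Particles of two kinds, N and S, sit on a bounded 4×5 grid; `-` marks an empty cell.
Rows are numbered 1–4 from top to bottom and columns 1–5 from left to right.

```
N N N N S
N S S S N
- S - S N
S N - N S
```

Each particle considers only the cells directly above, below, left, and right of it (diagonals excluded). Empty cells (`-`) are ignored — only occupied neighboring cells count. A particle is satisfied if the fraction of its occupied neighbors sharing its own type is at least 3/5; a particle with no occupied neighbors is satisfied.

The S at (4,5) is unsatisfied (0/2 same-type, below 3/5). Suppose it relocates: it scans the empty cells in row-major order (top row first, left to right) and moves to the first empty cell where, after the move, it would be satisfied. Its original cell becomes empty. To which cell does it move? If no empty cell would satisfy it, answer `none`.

Vacating (4,5). Empty cells in order:
  (3,1): 2/3 same-type → satisfied — stop here.

(3,1)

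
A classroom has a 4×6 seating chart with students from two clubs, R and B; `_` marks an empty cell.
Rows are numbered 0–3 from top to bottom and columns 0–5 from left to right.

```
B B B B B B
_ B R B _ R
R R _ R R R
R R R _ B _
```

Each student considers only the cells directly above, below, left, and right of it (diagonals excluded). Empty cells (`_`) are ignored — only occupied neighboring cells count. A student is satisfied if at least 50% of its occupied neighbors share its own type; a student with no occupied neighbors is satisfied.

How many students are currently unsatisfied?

(0,0)B 1/1 satisfied
(0,1)B 3/3 satisfied
(0,2)B 2/3 satisfied
(0,3)B 3/3 satisfied
(0,4)B 2/2 satisfied
(0,5)B 1/2 satisfied
(1,1)B 1/3 not
(1,2)R 0/3 not
(1,3)B 1/3 not
(1,5)R 1/2 satisfied
(2,0)R 2/2 satisfied
(2,1)R 2/3 satisfied
(2,3)R 1/2 satisfied
(2,4)R 2/3 satisfied
(2,5)R 2/2 satisfied
(3,0)R 2/2 satisfied
(3,1)R 3/3 satisfied
(3,2)R 1/1 satisfied
(3,4)B 0/1 not
Unsatisfied: (1,1), (1,2), (1,3), (3,4) — 4 in total.

4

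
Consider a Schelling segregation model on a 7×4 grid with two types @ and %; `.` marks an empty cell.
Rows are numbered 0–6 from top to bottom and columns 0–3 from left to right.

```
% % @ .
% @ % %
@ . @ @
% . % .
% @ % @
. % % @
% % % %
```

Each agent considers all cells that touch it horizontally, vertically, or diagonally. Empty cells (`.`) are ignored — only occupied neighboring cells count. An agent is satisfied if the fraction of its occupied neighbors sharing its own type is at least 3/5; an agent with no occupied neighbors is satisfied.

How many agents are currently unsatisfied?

(0,0)% 2/3 ok
(0,1)% 3/5 ok
(0,2)@ 1/4 unhappy
(1,0)% 2/4 unhappy
(1,1)@ 3/7 unhappy
(1,2)% 2/6 unhappy
(1,3)% 1/4 unhappy
(2,0)@ 1/3 unhappy
(2,2)@ 2/5 unhappy
(2,3)@ 1/4 unhappy
(3,0)% 1/3 unhappy
(3,2)% 1/5 unhappy
(4,0)% 2/3 ok
(4,1)@ 0/6 unhappy
(4,2)% 3/6 unhappy
(4,3)@ 1/4 unhappy
(5,1)% 6/7 ok
(5,2)% 5/8 ok
(5,3)@ 1/5 unhappy
(6,0)% 2/2 ok
(6,1)% 4/4 ok
(6,2)% 4/5 ok
(6,3)% 2/3 ok
Unsatisfied: (0,2), (1,0), (1,1), (1,2), (1,3), (2,0), (2,2), (2,3), (3,0), (3,2), (4,1), (4,2), (4,3), (5,3) — 14 in total.

14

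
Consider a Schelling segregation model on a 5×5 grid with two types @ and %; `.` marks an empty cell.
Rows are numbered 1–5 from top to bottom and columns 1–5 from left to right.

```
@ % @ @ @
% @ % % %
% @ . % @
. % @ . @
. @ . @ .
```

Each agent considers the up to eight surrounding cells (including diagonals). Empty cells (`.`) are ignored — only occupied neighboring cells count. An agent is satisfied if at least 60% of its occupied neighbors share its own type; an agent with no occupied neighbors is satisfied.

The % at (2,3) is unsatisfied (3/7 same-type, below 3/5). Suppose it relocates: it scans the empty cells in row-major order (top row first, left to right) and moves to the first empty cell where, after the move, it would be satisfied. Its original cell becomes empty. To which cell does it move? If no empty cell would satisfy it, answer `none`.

none

Vacating (2,3). Empty cells in order:
  (3,3): 3/6 same-type → still unsatisfied.
  (4,1): 2/4 same-type → still unsatisfied.
  (4,4): 1/5 same-type → still unsatisfied.
  (5,1): 1/2 same-type → still unsatisfied.
  (5,3): 1/4 same-type → still unsatisfied.
  (5,5): 0/2 same-type → still unsatisfied.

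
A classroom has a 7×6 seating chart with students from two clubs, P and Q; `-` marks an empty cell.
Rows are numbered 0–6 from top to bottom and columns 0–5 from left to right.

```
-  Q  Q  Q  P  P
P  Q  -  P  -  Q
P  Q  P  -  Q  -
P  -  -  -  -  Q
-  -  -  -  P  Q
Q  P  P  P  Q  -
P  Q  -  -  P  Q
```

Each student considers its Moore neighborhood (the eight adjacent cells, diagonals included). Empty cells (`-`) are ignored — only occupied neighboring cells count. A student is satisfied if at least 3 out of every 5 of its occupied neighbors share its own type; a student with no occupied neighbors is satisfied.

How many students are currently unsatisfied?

Row 0: (0,1)Q 2/3 ok · (0,2)Q 3/4 ok · (0,3)Q 1/3 unhappy · (0,4)P 2/4 unhappy · (0,5)P 1/2 unhappy
Row 1: (1,0)P 1/4 unhappy · (1,1)Q 3/6 unhappy · (1,3)P 2/5 unhappy · (1,5)Q 1/3 unhappy
Row 2: (2,0)P 2/4 unhappy · (2,1)Q 1/5 unhappy · (2,2)P 1/3 unhappy · (2,4)Q 2/3 ok
Row 3: (3,0)P 1/2 unhappy · (3,5)Q 2/3 ok
Row 4: (4,4)P 1/4 unhappy · (4,5)Q 2/3 ok
Row 5: (5,0)Q 1/3 unhappy · (5,1)P 2/4 unhappy · (5,2)P 2/3 ok · (5,3)P 3/4 ok · (5,4)Q 2/5 unhappy
Row 6: (6,0)P 1/3 unhappy · (6,1)Q 1/4 unhappy · (6,4)P 1/3 unhappy · (6,5)Q 1/2 unhappy
Unsatisfied: (0,3), (0,4), (0,5), (1,0), (1,1), (1,3), (1,5), (2,0), (2,1), (2,2), (3,0), (4,4), (5,0), (5,1), (5,4), (6,0), (6,1), (6,4), (6,5) — 19 in total.

19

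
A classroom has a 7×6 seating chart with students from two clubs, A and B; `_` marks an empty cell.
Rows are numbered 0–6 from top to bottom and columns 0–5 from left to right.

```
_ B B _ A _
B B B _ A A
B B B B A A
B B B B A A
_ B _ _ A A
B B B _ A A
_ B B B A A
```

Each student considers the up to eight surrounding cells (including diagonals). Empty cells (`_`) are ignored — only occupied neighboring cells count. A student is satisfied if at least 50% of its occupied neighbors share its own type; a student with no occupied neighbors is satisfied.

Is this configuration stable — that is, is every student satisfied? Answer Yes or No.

Yes

(0,1)B 4/4 ok
(0,2)B 3/3 ok
(0,4)A 2/2 ok
(1,0)B 4/4 ok
(1,1)B 7/7 ok
(1,2)B 6/6 ok
(1,4)A 4/5 ok
(1,5)A 4/4 ok
(2,0)B 5/5 ok
(2,1)B 8/8 ok
(2,2)B 7/7 ok
(2,3)B 4/7 ok
(2,4)A 5/7 ok
(2,5)A 5/5 ok
(3,0)B 4/4 ok
(3,1)B 6/6 ok
(3,2)B 6/6 ok
(3,3)B 3/6 ok
(3,4)A 5/7 ok
(3,5)A 5/5 ok
(4,1)B 6/6 ok
(4,4)A 5/6 ok
(4,5)A 5/5 ok
(5,0)B 3/3 ok
(5,1)B 5/5 ok
(5,2)B 5/5 ok
(5,4)A 5/6 ok
(5,5)A 5/5 ok
(6,1)B 4/4 ok
(6,2)B 4/4 ok
(6,3)B 2/4 ok
(6,4)A 3/4 ok
(6,5)A 3/3 ok
All meet the threshold, so the configuration is stable.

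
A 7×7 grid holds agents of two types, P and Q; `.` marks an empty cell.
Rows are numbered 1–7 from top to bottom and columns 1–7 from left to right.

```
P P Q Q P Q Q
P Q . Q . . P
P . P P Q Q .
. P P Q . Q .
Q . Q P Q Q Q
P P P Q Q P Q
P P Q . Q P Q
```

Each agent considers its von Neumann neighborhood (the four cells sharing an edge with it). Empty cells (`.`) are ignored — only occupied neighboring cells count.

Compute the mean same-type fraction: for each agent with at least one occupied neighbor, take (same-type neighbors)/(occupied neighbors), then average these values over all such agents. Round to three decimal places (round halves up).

Row 1: (1,1)P 2/2 · (1,2)P 1/3 · (1,3)Q 1/2 · (1,4)Q 2/3 · (1,5)P 0/2 · (1,6)Q 1/2 · (1,7)Q 1/2
Row 2: (2,1)P 2/3 · (2,2)Q 0/2 · (2,4)Q 1/2 · (2,7)P 0/1
Row 3: (3,1)P 1/1 · (3,3)P 2/2 · (3,4)P 1/4 · (3,5)Q 1/2 · (3,6)Q 2/2
Row 4: (4,2)P 1/1 · (4,3)P 2/4 · (4,4)Q 0/3 · (4,6)Q 2/2
Row 5: (5,1)Q 0/1 · (5,3)Q 0/3 · (5,4)P 0/4 · (5,5)Q 2/3 · (5,6)Q 3/4 · (5,7)Q 2/2
Row 6: (6,1)P 2/3 · (6,2)P 3/3 · (6,3)P 1/4 · (6,4)Q 1/3 · (6,5)Q 3/4 · (6,6)P 1/4 · (6,7)Q 2/3
Row 7: (7,1)P 2/2 · (7,2)P 2/3 · (7,3)Q 0/2 · (7,5)Q 1/2 · (7,6)P 1/3 · (7,7)Q 1/2
Sum over 39 agents: 2/2 + 1/3 + 1/2 + 2/3 + 0/2 + 1/2 + 1/2 + 2/3 + 0/2 + 1/2 + 0/1 + 1/1 + 2/2 + 1/4 + 1/2 + 2/2 + 1/1 + 2/4 + 0/3 + 2/2 + 0/1 + 0/3 + 0/4 + 2/3 + 3/4 + 2/2 + 2/3 + 3/3 + 1/4 + 1/3 + 3/4 + 1/4 + 2/3 + 2/2 + 2/3 + 0/2 + 1/2 + 1/3 + 1/2 = 81/4; mean = 81/4 ÷ 39 = 27/52 = 0.519230… → 0.519.

0.519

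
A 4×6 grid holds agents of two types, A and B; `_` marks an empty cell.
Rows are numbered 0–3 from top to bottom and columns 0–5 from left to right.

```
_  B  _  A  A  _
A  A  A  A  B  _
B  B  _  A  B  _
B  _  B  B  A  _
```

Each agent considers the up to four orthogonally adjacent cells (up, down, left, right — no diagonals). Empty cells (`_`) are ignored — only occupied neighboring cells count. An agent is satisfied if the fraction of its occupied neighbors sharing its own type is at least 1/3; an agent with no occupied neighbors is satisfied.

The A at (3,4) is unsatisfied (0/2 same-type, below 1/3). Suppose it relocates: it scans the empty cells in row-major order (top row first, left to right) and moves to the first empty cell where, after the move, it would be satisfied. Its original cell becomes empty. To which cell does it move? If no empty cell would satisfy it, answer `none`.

(0,0)

Vacating (3,4). Empty cells in order:
  (0,0): 1/2 same-type → satisfied — stop here.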